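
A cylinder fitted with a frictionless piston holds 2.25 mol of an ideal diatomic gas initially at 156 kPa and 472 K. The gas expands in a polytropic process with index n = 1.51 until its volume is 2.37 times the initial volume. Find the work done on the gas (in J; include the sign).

-6160 J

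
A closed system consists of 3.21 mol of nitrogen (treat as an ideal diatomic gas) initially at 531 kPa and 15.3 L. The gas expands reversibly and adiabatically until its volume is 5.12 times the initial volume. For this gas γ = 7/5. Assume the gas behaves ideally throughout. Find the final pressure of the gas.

T₁ = P₁V₁/(nR) = 531×15.3/(3.21×8.314) = 304 K.
Adiabatic: TV^(γ−1) = const ⇒ T₂ = 304×(0.195)^0.400 = 158 K; PV^γ = const ⇒ P₂ = 54.0 kPa.

54.0 kPa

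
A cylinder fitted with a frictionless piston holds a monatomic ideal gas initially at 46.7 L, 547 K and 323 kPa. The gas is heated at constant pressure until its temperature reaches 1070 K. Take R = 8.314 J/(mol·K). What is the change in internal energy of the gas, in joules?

21600 J

n = P₁V₁/(RT₁) = 323×46.7/(8.314×547) = 3.32 mol.
Isobaric: P stays 323 kPa; V/T = const ⇒ T₂ = 1070 K, V₂ = 91.4 L.
For an ideal gas ΔU = nCvΔT with Cv = (3/2)R = 12.5 J/(mol·K).
ΔU = 3.32×12.5×(1070−547) = 21600 J.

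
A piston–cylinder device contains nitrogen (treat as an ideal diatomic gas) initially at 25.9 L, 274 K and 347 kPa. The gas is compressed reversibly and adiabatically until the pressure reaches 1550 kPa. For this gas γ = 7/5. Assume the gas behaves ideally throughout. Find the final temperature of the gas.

420 K

Adiabatic: T₂/T₁ = (P₂/P₁)^((γ−1)/γ) ⇒ T₂ = 274×(4.47)^0.286 = 420 K; V₂ = 8.89 L.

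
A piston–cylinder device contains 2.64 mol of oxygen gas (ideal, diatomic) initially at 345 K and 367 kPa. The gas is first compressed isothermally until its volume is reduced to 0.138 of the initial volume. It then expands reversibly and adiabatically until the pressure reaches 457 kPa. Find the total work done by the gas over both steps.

V₁ = nRT₁/P₁ = 2.64×8.314×345/367 = 20.6 L.
Step 1 — Isothermal: T stays 345 K; PV = const ⇒ V₂ = 2.85 L, P₂ = 2660 kPa.
ΔU = 0 (ideal gas, T constant).
W = nRT ln(V₂/V₁) = 2.64×8.314×345×ln(0.138) = -15000 J.
Q = ΔU + W = -15000 J.
State after step 1: P = 2660 kPa, V = 2.85 L, T = 345 K.
Step 2 — Adiabatic: T₂/T₁ = (P₂/P₁)^((γ−1)/γ) ⇒ T₂ = 345×(0.172)^0.286 = 209 K; V₂ = 10.0 L.
ΔU = nCvΔT = 2.64×20.8×(209−345) = -7490 J.
Q = 0 for an adiabatic process, so W = −ΔU = 7490 J.
Net over both steps: W = -7510 J, Q = -15000 J, ΔU = -7490 J.

-7510 J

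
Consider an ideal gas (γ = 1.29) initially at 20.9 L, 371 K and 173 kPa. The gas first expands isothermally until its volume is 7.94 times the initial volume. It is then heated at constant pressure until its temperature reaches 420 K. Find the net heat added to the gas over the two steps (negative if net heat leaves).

9620 J

n = P₁V₁/(RT₁) = 173×20.9/(8.314×371) = 1.17 mol.
Step 1 — Isothermal: T stays 371 K; PV = const ⇒ V₂ = 166 L, P₂ = 21.8 kPa.
ΔU = 0 (ideal gas, T constant).
W = nRT ln(V₂/V₁) = 1.17×8.314×371×ln(7.94) = 7490 J.
Q = ΔU + W = 7490 J.
State after step 1: P = 21.8 kPa, V = 166 L, T = 371 K.
Step 2 — Isobaric: P stays 21.8 kPa; V/T = const ⇒ T₂ = 420 K, V₂ = 188 L.
W = PΔV = 21.8×(188−166) kPa·L = 478 J.
ΔU = nCvΔT = 1.17×28.7×(420−371) = 1650 J.
Q = ΔU + W = nCpΔT = 2120 J.
Net over both steps: W = 7970 J, Q = 9620 J, ΔU = 1650 J.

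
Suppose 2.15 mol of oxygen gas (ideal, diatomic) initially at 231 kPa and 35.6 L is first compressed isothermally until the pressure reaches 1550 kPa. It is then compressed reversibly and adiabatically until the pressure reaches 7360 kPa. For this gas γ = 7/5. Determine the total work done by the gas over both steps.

-27200 J

T₁ = P₁V₁/(nR) = 231×35.6/(2.15×8.314) = 460 K.
Step 1 — Isothermal: T stays 460 K; PV = const ⇒ V₂ = 5.31 L, P₂ = 1550 kPa.
ΔU = 0 (ideal gas, T constant).
W = nRT ln(V₂/V₁) = 2.15×8.314×460×ln(0.149) = -15700 J.
Q = ΔU + W = -15700 J.
State after step 1: P = 1550 kPa, V = 5.31 L, T = 460 K.
Step 2 — Adiabatic: T₂/T₁ = (P₂/P₁)^((γ−1)/γ) ⇒ T₂ = 460×(4.75)^0.286 = 718 K; V₂ = 1.74 L.
ΔU = nCvΔT = 2.15×20.8×(718−460) = 11500 J.
Q = 0 for an adiabatic process, so W = −ΔU = -11500 J.
Net over both steps: W = -27200 J, Q = -15700 J, ΔU = 11500 J.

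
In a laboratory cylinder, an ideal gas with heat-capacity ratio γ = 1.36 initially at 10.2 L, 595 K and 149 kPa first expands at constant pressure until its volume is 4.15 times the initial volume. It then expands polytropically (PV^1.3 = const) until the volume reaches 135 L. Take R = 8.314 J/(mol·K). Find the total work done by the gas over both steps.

11000 J

n = P₁V₁/(RT₁) = 149×10.2/(8.314×595) = 0.307 mol.
Step 1 — Isobaric: P stays 149 kPa; V/T = const ⇒ T₂ = 2470 K, V₂ = 42.3 L.
W = PΔV = 149×(42.3−10.2) kPa·L = 4790 J.
ΔU = nCvΔT = 0.307×23.1×(2470−595) = 13300 J.
Q = ΔU + W = nCpΔT = 18100 J.
State after step 1: P = 149 kPa, V = 42.3 L, T = 2470 K.
Step 2 — Polytropic n=1.3: T₂ = T₁(V₁/V₂)^(n−1) = 2470×(0.314)^0.30 = 1740 K; P₂ = P₁(V₁/V₂)^n = 33.0 kPa.
W = (P₁V₁−P₂V₂)/(n−1) = (149×42.3−33.0×135)/0.30 = 6180 J.
ΔU = nCvΔT = 0.307×23.1×(1740−2470) = -5150 J.
Q = ΔU + W = 1030 J.
Net over both steps: W = 11000 J, Q = 19100 J, ΔU = 8150 J.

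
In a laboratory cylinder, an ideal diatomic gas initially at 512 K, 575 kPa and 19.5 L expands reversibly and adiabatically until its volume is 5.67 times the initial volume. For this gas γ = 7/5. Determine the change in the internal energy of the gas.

n = P₁V₁/(RT₁) = 575×19.5/(8.314×512) = 2.63 mol.
Adiabatic: TV^(γ−1) = const ⇒ T₂ = 512×(0.176)^0.400 = 256 K; PV^γ = const ⇒ P₂ = 50.7 kPa.
For an ideal gas ΔU = nCvΔT with Cv = (5/2)R = 20.8 J/(mol·K).
ΔU = 2.63×20.8×(256−512) = -14000 J.

-14000 J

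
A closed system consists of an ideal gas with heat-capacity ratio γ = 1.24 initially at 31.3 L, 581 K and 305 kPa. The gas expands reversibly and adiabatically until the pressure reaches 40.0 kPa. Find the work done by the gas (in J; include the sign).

12900 J

n = P₁V₁/(RT₁) = 305×31.3/(8.314×581) = 1.98 mol.
Adiabatic: T₂/T₁ = (P₂/P₁)^((γ−1)/γ) ⇒ T₂ = 581×(0.131)^0.194 = 392 K; V₂ = 161 L.
ΔU = nCvΔT = 1.98×34.6×(392−581) = -12900 J.
Q = 0 for an adiabatic process, so W = −ΔU = 12900 J.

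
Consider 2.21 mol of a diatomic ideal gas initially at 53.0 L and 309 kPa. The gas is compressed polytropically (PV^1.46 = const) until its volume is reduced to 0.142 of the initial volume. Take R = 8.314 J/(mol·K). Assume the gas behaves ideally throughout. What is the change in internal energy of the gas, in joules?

T₁ = P₁V₁/(nR) = 309×53.0/(2.21×8.314) = 891 K.
Polytropic n=1.46: T₂ = T₁(V₁/V₂)^(n−1) = 891×(7.04)^0.46 = 2190 K; P₂ = P₁(V₁/V₂)^n = 5340 kPa.
For an ideal gas ΔU = nCvΔT with Cv = (5/2)R = 20.8 J/(mol·K).
ΔU = 2.21×20.8×(2190−891) = 59500 J.

59500 J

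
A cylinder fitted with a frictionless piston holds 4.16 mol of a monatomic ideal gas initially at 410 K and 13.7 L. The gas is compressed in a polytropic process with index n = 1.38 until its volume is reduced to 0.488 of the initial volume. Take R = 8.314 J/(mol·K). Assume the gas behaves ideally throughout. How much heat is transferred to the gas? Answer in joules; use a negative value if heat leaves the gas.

P₁ = nRT₁/V₁ = 4.16×8.314×410/13.7 = 1040 kPa.
Polytropic n=1.38: T₂ = T₁(V₁/V₂)^(n−1) = 410×(2.05)^0.38 = 538 K; P₂ = P₁(V₁/V₂)^n = 2790 kPa.
W = (P₁V₁−P₂V₂)/(n−1) = (1040×13.7−2790×6.69)/0.38 = -11700 J.
ΔU = nCvΔT = 4.16×12.5×(538−410) = 6670 J.
Q = ΔU + W = -5030 J.

-5030 J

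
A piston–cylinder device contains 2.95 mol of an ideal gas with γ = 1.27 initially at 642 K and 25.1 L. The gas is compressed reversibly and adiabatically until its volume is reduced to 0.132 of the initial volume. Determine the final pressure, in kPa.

P₁ = nRT₁/V₁ = 2.95×8.314×642/25.1 = 627 kPa.
Adiabatic: TV^(γ−1) = const ⇒ T₂ = 642×(7.58)^0.270 = 1110 K; PV^γ = const ⇒ P₂ = 8210 kPa.

8210 kPa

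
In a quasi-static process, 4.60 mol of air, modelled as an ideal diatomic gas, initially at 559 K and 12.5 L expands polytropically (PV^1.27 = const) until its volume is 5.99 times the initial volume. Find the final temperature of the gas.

345 K

P₁ = nRT₁/V₁ = 4.60×8.314×559/12.5 = 1710 kPa.
Polytropic n=1.27: T₂ = T₁(V₁/V₂)^(n−1) = 559×(0.167)^0.27 = 345 K; P₂ = P₁(V₁/V₂)^n = 176 kPa.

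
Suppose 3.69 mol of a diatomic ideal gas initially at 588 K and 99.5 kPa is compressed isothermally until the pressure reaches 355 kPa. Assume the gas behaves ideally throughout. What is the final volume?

V₁ = nRT₁/P₁ = 3.69×8.314×588/99.5 = 181 L.
Isothermal: T stays 588 K; PV = const ⇒ V₂ = 50.8 L, P₂ = 355 kPa.

50.8 L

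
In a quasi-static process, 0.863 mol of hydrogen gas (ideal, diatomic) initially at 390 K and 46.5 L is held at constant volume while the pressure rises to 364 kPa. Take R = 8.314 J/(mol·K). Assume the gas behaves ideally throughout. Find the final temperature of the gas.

P₁ = nRT₁/V₁ = 0.863×8.314×390/46.5 = 60.2 kPa.
Isochoric: V stays 46.5 L; P/T = const ⇒ T₂ = 2360 K, P₂ = 364 kPa.

2360 K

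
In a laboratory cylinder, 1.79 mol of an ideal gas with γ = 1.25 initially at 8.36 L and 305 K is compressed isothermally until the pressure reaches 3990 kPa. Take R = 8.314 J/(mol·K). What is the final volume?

1.14 L

P₁ = nRT₁/V₁ = 1.79×8.314×305/8.36 = 543 kPa.
Isothermal: T stays 305 K; PV = const ⇒ V₂ = 1.14 L, P₂ = 3990 kPa.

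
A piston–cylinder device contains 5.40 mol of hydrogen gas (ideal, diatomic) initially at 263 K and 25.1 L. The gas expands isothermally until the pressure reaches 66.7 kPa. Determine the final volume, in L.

177 L

P₁ = nRT₁/V₁ = 5.40×8.314×263/25.1 = 470 kPa.
Isothermal: T stays 263 K; PV = const ⇒ V₂ = 177 L, P₂ = 66.7 kPa.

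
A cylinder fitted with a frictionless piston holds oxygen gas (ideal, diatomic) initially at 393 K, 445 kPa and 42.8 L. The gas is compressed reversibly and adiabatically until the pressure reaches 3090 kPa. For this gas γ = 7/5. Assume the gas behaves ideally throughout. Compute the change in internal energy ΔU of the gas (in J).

35200 J

n = P₁V₁/(RT₁) = 445×42.8/(8.314×393) = 5.83 mol.
Adiabatic: T₂/T₁ = (P₂/P₁)^((γ−1)/γ) ⇒ T₂ = 393×(6.94)^0.286 = 684 K; V₂ = 10.7 L.
For an ideal gas ΔU = nCvΔT with Cv = (5/2)R = 20.8 J/(mol·K).
ΔU = 5.83×20.8×(684−393) = 35200 J.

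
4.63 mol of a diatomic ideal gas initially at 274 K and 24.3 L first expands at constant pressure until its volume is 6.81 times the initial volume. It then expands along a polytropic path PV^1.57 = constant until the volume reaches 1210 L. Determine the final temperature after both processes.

600 K

P₁ = nRT₁/V₁ = 4.63×8.314×274/24.3 = 434 kPa.
Step 1 — Isobaric: P stays 434 kPa; V/T = const ⇒ T₂ = 1870 K, V₂ = 165 L.
W = PΔV = 434×(165−24.3) kPa·L = 61300 J.
ΔU = nCvΔT = 4.63×20.8×(1870−274) = 153000 J.
Q = ΔU + W = nCpΔT = 214000 J.
State after step 1: P = 434 kPa, V = 165 L, T = 1870 K.
Step 2 — Polytropic n=1.57: T₂ = T₁(V₁/V₂)^(n−1) = 1870×(0.137)^0.57 = 600 K; P₂ = P₁(V₁/V₂)^n = 19.1 kPa.
W = (P₁V₁−P₂V₂)/(n−1) = (434×165−19.1×1210)/0.57 = 85500 J.
ΔU = nCvΔT = 4.63×20.8×(600−1870) = -122000 J.
Q = ΔU + W = -36300 J.
Net over both steps: W = 147000 J, Q = 178000 J, ΔU = 31400 J.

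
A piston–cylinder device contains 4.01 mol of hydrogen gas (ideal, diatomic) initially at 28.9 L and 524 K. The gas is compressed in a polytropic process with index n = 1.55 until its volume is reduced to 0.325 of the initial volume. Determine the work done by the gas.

-27200 J

P₁ = nRT₁/V₁ = 4.01×8.314×524/28.9 = 604 kPa.
Polytropic n=1.55: T₂ = T₁(V₁/V₂)^(n−1) = 524×(3.08)^0.55 = 972 K; P₂ = P₁(V₁/V₂)^n = 3450 kPa.
W = (P₁V₁−P₂V₂)/(n−1) = (604×28.9−3450×9.39)/0.55 = -27200 J.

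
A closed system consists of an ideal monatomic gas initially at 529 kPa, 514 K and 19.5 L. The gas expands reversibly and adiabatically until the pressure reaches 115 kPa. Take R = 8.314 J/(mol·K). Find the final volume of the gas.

48.7 L

Adiabatic: T₂/T₁ = (P₂/P₁)^((γ−1)/γ) ⇒ T₂ = 514×(0.217)^0.400 = 279 K; V₂ = 48.7 L.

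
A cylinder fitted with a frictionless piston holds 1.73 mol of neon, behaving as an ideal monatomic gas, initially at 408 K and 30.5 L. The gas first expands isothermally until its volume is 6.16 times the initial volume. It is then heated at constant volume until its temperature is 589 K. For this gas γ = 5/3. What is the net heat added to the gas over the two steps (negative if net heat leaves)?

P₁ = nRT₁/V₁ = 1.73×8.314×408/30.5 = 192 kPa.
Step 1 — Isothermal: T stays 408 K; PV = const ⇒ V₂ = 188 L, P₂ = 31.2 kPa.
ΔU = 0 (ideal gas, T constant).
W = nRT ln(V₂/V₁) = 1.73×8.314×408×ln(6.16) = 10700 J.
Q = ΔU + W = 10700 J.
State after step 1: P = 31.2 kPa, V = 188 L, T = 408 K.
Step 2 — Isochoric: V stays 188 L; P/T = const ⇒ T₂ = 589 K, P₂ = 45.1 kPa.
W = 0 (no volume change).
ΔU = nCvΔT = 1.73×12.5×(589−408) = 3910 J.
Q = ΔU = 3910 J.
Net over both steps: W = 10700 J, Q = 14600 J, ΔU = 3910 J.

14600 J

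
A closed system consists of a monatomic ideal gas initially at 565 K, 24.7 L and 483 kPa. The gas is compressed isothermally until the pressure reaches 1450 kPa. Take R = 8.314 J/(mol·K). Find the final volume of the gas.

Isothermal: T stays 565 K; PV = const ⇒ V₂ = 8.23 L, P₂ = 1450 kPa.

8.23 L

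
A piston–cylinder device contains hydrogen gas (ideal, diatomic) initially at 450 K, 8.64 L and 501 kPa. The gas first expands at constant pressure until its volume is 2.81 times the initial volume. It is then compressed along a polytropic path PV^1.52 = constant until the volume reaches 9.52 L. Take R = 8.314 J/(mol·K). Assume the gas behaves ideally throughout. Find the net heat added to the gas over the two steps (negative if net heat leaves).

31800 J

n = P₁V₁/(RT₁) = 501×8.64/(8.314×450) = 1.16 mol.
Step 1 — Isobaric: P stays 501 kPa; V/T = const ⇒ T₂ = 1260 K, V₂ = 24.3 L.
W = PΔV = 501×(24.3−8.64) kPa·L = 7830 J.
ΔU = nCvΔT = 1.16×20.8×(1260−450) = 19600 J.
Q = ΔU + W = nCpΔT = 27400 J.
State after step 1: P = 501 kPa, V = 24.3 L, T = 1260 K.
Step 2 — Polytropic n=1.52: T₂ = T₁(V₁/V₂)^(n−1) = 1260×(2.55)^0.52 = 2060 K; P₂ = P₁(V₁/V₂)^n = 2080 kPa.
W = (P₁V₁−P₂V₂)/(n−1) = (501×24.3−2080×9.52)/0.52 = -14700 J.
ΔU = nCvΔT = 1.16×20.8×(2060−1260) = 19100 J.
Q = ΔU + W = 4400 J.
Net over both steps: W = -6830 J, Q = 31800 J, ΔU = 38700 J.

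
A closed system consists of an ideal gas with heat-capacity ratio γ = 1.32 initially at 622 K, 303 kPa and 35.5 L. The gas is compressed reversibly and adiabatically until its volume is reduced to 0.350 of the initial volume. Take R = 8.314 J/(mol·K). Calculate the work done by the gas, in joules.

-13400 J

n = P₁V₁/(RT₁) = 303×35.5/(8.314×622) = 2.08 mol.
Adiabatic: TV^(γ−1) = const ⇒ T₂ = 622×(2.86)^0.320 = 870 K; PV^γ = const ⇒ P₂ = 1210 kPa.
ΔU = nCvΔT = 2.08×26.0×(870−622) = 13400 J.
Q = 0 for an adiabatic process, so W = −ΔU = -13400 J.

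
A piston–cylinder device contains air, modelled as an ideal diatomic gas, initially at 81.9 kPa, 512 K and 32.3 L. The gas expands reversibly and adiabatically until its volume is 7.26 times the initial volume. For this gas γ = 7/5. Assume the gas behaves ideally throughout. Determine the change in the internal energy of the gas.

-3620 J

n = P₁V₁/(RT₁) = 81.9×32.3/(8.314×512) = 0.621 mol.
Adiabatic: TV^(γ−1) = const ⇒ T₂ = 512×(0.138)^0.400 = 232 K; PV^γ = const ⇒ P₂ = 5.10 kPa.
For an ideal gas ΔU = nCvΔT with Cv = (5/2)R = 20.8 J/(mol·K).
ΔU = 0.621×20.8×(232−512) = -3620 J.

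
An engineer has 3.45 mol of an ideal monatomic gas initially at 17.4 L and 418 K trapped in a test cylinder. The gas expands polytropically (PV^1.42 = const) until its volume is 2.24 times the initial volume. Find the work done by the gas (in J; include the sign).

P₁ = nRT₁/V₁ = 3.45×8.314×418/17.4 = 689 kPa.
Polytropic n=1.42: T₂ = T₁(V₁/V₂)^(n−1) = 418×(0.446)^0.42 = 298 K; P₂ = P₁(V₁/V₂)^n = 219 kPa.
W = (P₁V₁−P₂V₂)/(n−1) = (689×17.4−219×39.0)/0.42 = 8200 J.

8200 J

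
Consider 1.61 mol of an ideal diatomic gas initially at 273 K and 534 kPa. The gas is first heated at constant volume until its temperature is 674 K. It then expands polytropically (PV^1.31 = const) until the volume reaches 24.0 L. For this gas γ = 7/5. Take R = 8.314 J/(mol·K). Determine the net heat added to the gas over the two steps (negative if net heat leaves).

V₁ = nRT₁/P₁ = 1.61×8.314×273/534 = 6.84 L.
Step 1 — Isochoric: V stays 6.84 L; P/T = const ⇒ T₂ = 674 K, P₂ = 1320 kPa.
W = 0 (no volume change).
ΔU = nCvΔT = 1.61×20.8×(674−273) = 13400 J.
Q = ΔU = 13400 J.
State after step 1: P = 1320 kPa, V = 6.84 L, T = 674 K.
Step 2 — Polytropic n=1.31: T₂ = T₁(V₁/V₂)^(n−1) = 674×(0.285)^0.31 = 457 K; P₂ = P₁(V₁/V₂)^n = 255 kPa.
W = (P₁V₁−P₂V₂)/(n−1) = (1320×6.84−255×24.0)/0.31 = 9380 J.
ΔU = nCvΔT = 1.61×20.8×(457−674) = -7270 J.
Q = ΔU + W = 2110 J.
Net over both steps: W = 9380 J, Q = 15500 J, ΔU = 6150 J.

15500 J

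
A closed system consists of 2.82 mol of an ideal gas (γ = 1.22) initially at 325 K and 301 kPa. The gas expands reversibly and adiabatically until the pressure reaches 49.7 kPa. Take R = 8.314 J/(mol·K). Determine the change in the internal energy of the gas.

-9610 J

V₁ = nRT₁/P₁ = 2.82×8.314×325/301 = 25.3 L.
Adiabatic: T₂/T₁ = (P₂/P₁)^((γ−1)/γ) ⇒ T₂ = 325×(0.165)^0.180 = 235 K; V₂ = 111 L.
For an ideal gas ΔU = nCvΔT with Cv = R/(γ−1) = 37.8 J/(mol·K).
ΔU = 2.82×37.8×(235−325) = -9610 J.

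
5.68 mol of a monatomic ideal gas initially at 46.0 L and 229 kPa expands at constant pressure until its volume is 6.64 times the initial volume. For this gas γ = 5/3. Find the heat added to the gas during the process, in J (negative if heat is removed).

T₁ = P₁V₁/(nR) = 229×46.0/(5.68×8.314) = 223 K.
Isobaric: P stays 229 kPa; V/T = const ⇒ T₂ = 1480 K, V₂ = 305 L.
W = PΔV = 229×(305−46.0) kPa·L = 59400 J.
ΔU = nCvΔT = 5.68×12.5×(1480−223) = 89100 J.
Q = ΔU + W = nCpΔT = 149000 J.

149000 J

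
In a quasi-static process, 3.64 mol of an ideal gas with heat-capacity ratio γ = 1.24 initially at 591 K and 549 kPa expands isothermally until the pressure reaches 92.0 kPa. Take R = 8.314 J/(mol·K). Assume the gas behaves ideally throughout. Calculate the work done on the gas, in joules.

V₁ = nRT₁/P₁ = 3.64×8.314×591/549 = 32.6 L.
Isothermal: T stays 591 K; PV = const ⇒ V₂ = 194 L, P₂ = 92.0 kPa.
W = nRT ln(V₂/V₁) = 3.64×8.314×591×ln(5.97) = 31900 J.
Work done on the gas = −W_by = -31900 J.

-31900 J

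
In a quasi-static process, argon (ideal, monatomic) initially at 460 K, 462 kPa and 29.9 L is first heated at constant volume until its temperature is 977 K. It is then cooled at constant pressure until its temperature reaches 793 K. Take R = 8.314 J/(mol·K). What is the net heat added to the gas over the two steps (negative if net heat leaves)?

n = P₁V₁/(RT₁) = 462×29.9/(8.314×460) = 3.61 mol.
Step 1 — Isochoric: V stays 29.9 L; P/T = const ⇒ T₂ = 977 K, P₂ = 981 kPa.
W = 0 (no volume change).
ΔU = nCvΔT = 3.61×12.5×(977−460) = 23300 J.
Q = ΔU = 23300 J.
State after step 1: P = 981 kPa, V = 29.9 L, T = 977 K.
Step 2 — Isobaric: P stays 981 kPa; V/T = const ⇒ T₂ = 793 K, V₂ = 24.3 L.
W = PΔV = 981×(24.3−29.9) kPa·L = -5530 J.
ΔU = nCvΔT = 3.61×12.5×(793−977) = -8290 J.
Q = ΔU + W = nCpΔT = -13800 J.
Net over both steps: W = -5530 J, Q = 9470 J, ΔU = 15000 J.

9470 J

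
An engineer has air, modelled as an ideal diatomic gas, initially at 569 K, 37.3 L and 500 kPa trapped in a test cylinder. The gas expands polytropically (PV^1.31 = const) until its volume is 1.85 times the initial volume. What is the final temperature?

470 K

Polytropic n=1.31: T₂ = T₁(V₁/V₂)^(n−1) = 569×(0.541)^0.31 = 470 K; P₂ = P₁(V₁/V₂)^n = 223 kPa.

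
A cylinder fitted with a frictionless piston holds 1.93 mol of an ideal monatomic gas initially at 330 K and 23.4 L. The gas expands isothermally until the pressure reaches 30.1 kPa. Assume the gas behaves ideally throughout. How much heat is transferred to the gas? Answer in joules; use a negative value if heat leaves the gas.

10700 J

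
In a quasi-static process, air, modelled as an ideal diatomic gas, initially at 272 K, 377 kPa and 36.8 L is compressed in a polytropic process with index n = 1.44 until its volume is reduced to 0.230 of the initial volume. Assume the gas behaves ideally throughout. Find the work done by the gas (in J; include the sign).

-28700 J

n = P₁V₁/(RT₁) = 377×36.8/(8.314×272) = 6.13 mol.
Polytropic n=1.44: T₂ = T₁(V₁/V₂)^(n−1) = 272×(4.35)^0.44 = 519 K; P₂ = P₁(V₁/V₂)^n = 3130 kPa.
W = (P₁V₁−P₂V₂)/(n−1) = (377×36.8−3130×8.46)/0.44 = -28700 J.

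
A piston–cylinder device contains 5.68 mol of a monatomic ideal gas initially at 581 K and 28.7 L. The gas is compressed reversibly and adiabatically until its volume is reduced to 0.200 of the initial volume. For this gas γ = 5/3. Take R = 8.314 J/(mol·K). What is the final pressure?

P₁ = nRT₁/V₁ = 5.68×8.314×581/28.7 = 956 kPa.
Adiabatic: TV^(γ−1) = const ⇒ T₂ = 581×(5.00)^0.667 = 1700 K; PV^γ = const ⇒ P₂ = 14000 kPa.

14000 kPa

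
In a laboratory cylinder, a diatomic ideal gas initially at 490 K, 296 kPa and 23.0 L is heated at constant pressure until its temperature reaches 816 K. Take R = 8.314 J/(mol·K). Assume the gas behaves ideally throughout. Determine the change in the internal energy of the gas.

11300 J

n = P₁V₁/(RT₁) = 296×23.0/(8.314×490) = 1.67 mol.
Isobaric: P stays 296 kPa; V/T = const ⇒ T₂ = 816 K, V₂ = 38.3 L.
For an ideal gas ΔU = nCvΔT with Cv = (5/2)R = 20.8 J/(mol·K).
ΔU = 1.67×20.8×(816−490) = 11300 J.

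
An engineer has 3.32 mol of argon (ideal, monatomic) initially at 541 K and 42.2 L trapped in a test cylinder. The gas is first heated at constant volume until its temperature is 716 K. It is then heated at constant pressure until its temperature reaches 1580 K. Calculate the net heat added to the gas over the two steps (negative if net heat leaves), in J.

P₁ = nRT₁/V₁ = 3.32×8.314×541/42.2 = 354 kPa.
Step 1 — Isochoric: V stays 42.2 L; P/T = const ⇒ T₂ = 716 K, P₂ = 468 kPa.
W = 0 (no volume change).
ΔU = nCvΔT = 3.32×12.5×(716−541) = 7250 J.
Q = ΔU = 7250 J.
State after step 1: P = 468 kPa, V = 42.2 L, T = 716 K.
Step 2 — Isobaric: P stays 468 kPa; V/T = const ⇒ T₂ = 1580 K, V₂ = 93.1 L.
W = PΔV = 468×(93.1−42.2) kPa·L = 23800 J.
ΔU = nCvΔT = 3.32×12.5×(1580−716) = 35800 J.
Q = ΔU + W = nCpΔT = 59600 J.
Net over both steps: W = 23800 J, Q = 66900 J, ΔU = 43000 J.

66900 J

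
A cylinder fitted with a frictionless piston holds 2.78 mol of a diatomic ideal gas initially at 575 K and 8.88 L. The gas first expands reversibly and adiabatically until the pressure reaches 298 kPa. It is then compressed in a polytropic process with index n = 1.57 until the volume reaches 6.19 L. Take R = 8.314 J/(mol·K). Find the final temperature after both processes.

859 K

P₁ = nRT₁/V₁ = 2.78×8.314×575/8.88 = 1500 kPa.
Step 1 — Adiabatic: T₂/T₁ = (P₂/P₁)^((γ−1)/γ) ⇒ T₂ = 575×(0.199)^0.286 = 363 K; V₂ = 28.1 L.
ΔU = nCvΔT = 2.78×20.8×(363−575) = -12300 J.
Q = 0 for an adiabatic process, so W = −ΔU = 12300 J.
State after step 1: P = 298 kPa, V = 28.1 L, T = 363 K.
Step 2 — Polytropic n=1.57: T₂ = T₁(V₁/V₂)^(n−1) = 363×(4.54)^0.57 = 859 K; P₂ = P₁(V₁/V₂)^n = 3210 kPa.
W = (P₁V₁−P₂V₂)/(n−1) = (298×28.1−3210×6.19)/0.57 = -20100 J.
ΔU = nCvΔT = 2.78×20.8×(859−363) = 28700 J.
Q = ΔU + W = 8560 J.
Net over both steps: W = -7860 J, Q = 8560 J, ΔU = 16400 J.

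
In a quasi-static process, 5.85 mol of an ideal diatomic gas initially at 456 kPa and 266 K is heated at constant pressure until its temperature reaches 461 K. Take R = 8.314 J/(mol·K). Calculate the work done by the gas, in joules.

9480 J

V₁ = nRT₁/P₁ = 5.85×8.314×266/456 = 28.4 L.
Isobaric: P stays 456 kPa; V/T = const ⇒ T₂ = 461 K, V₂ = 49.2 L.
W = PΔV = 456×(49.2−28.4) kPa·L = 9480 J.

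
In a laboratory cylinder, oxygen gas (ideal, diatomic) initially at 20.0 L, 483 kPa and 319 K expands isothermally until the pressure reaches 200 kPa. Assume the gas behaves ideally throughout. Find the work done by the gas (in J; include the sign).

n = P₁V₁/(RT₁) = 483×20.0/(8.314×319) = 3.64 mol.
Isothermal: T stays 319 K; PV = const ⇒ V₂ = 48.3 L, P₂ = 200 kPa.
W = nRT ln(V₂/V₁) = 3.64×8.314×319×ln(2.42) = 8520 J.

8520 J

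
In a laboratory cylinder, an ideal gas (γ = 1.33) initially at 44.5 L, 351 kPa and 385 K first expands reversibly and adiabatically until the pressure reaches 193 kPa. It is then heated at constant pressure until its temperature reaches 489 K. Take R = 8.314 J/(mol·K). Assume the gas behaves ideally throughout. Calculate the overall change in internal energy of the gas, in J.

12800 J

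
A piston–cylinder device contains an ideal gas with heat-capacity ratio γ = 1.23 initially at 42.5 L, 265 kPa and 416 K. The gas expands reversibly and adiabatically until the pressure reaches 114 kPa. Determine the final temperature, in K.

355 K

Adiabatic: T₂/T₁ = (P₂/P₁)^((γ−1)/γ) ⇒ T₂ = 416×(0.430)^0.187 = 355 K; V₂ = 84.4 L.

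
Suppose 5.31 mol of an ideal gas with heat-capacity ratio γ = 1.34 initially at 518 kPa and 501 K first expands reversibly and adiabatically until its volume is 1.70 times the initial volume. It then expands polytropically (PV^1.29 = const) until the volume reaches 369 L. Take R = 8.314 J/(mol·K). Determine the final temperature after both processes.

V₁ = nRT₁/P₁ = 5.31×8.314×501/518 = 42.7 L.
Step 1 — Adiabatic: TV^(γ−1) = const ⇒ T₂ = 501×(0.588)^0.340 = 418 K; PV^γ = const ⇒ P₂ = 254 kPa.
ΔU = nCvΔT = 5.31×24.5×(418−501) = -10700 J.
Q = 0 for an adiabatic process, so W = −ΔU = 10700 J.
State after step 1: P = 254 kPa, V = 72.6 L, T = 418 K.
Step 2 — Polytropic n=1.29: T₂ = T₁(V₁/V₂)^(n−1) = 418×(0.197)^0.29 = 261 K; P₂ = P₁(V₁/V₂)^n = 31.2 kPa.
W = (P₁V₁−P₂V₂)/(n−1) = (254×72.6−31.2×369)/0.29 = 23900 J.
ΔU = nCvΔT = 5.31×24.5×(261−418) = -20400 J.
Q = ΔU + W = 3520 J.
Net over both steps: W = 34700 J, Q = 3520 J, ΔU = -31200 J.

261 K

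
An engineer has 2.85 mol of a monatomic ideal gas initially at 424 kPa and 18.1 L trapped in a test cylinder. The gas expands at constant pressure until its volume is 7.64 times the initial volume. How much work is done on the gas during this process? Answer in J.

-51000 J

T₁ = P₁V₁/(nR) = 424×18.1/(2.85×8.314) = 324 K.
Isobaric: P stays 424 kPa; V/T = const ⇒ T₂ = 2470 K, V₂ = 138 L.
W = PΔV = 424×(138−18.1) kPa·L = 51000 J.
Work done on the gas = −W_by = -51000 J.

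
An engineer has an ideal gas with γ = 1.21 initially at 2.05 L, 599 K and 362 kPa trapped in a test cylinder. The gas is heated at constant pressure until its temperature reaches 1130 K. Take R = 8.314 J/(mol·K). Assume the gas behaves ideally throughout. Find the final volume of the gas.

3.87 L

Isobaric: P stays 362 kPa; V/T = const ⇒ T₂ = 1130 K, V₂ = 3.87 L.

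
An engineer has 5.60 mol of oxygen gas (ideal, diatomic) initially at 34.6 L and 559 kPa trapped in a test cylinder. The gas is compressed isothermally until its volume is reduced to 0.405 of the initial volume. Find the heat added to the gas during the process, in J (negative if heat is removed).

-17500 J

T₁ = P₁V₁/(nR) = 559×34.6/(5.60×8.314) = 415 K.
Isothermal: T stays 415 K; PV = const ⇒ V₂ = 14.0 L, P₂ = 1380 kPa.
ΔU = 0 (ideal gas, T constant).
W = nRT ln(V₂/V₁) = 5.60×8.314×415×ln(0.405) = -17500 J.
Q = ΔU + W = -17500 J.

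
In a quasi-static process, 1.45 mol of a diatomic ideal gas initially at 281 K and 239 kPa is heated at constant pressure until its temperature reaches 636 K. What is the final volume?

V₁ = nRT₁/P₁ = 1.45×8.314×281/239 = 14.2 L.
Isobaric: P stays 239 kPa; V/T = const ⇒ T₂ = 636 K, V₂ = 32.1 L.

32.1 L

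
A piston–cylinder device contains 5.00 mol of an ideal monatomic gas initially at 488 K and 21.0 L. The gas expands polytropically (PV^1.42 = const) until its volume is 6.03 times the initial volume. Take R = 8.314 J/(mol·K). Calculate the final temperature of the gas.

229 K

P₁ = nRT₁/V₁ = 5.00×8.314×488/21.0 = 966 kPa.
Polytropic n=1.42: T₂ = T₁(V₁/V₂)^(n−1) = 488×(0.166)^0.42 = 229 K; P₂ = P₁(V₁/V₂)^n = 75.3 kPa.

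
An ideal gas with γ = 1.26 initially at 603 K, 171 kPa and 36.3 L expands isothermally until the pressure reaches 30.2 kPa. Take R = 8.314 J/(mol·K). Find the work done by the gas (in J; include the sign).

10800 J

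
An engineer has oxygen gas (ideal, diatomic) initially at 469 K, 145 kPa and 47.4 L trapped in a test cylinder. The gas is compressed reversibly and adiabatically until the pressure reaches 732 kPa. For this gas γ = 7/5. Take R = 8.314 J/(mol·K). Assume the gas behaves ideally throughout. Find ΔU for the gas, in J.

10100 J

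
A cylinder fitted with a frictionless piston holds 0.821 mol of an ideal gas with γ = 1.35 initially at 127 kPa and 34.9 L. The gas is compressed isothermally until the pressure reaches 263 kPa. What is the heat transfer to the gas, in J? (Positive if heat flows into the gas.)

T₁ = P₁V₁/(nR) = 127×34.9/(0.821×8.314) = 649 K.
Isothermal: T stays 649 K; PV = const ⇒ V₂ = 16.9 L, P₂ = 263 kPa.
ΔU = 0 (ideal gas, T constant).
W = nRT ln(V₂/V₁) = 0.821×8.314×649×ln(0.483) = -3230 J.
Q = ΔU + W = -3230 J.

-3230 J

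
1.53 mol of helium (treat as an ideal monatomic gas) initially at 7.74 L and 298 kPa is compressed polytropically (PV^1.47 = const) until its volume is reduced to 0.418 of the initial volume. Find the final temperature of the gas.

T₁ = P₁V₁/(nR) = 298×7.74/(1.53×8.314) = 181 K.
Polytropic n=1.47: T₂ = T₁(V₁/V₂)^(n−1) = 181×(2.39)^0.47 = 273 K; P₂ = P₁(V₁/V₂)^n = 1070 kPa.

273 K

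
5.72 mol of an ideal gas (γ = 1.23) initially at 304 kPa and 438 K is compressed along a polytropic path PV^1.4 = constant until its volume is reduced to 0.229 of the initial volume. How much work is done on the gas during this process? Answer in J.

V₁ = nRT₁/P₁ = 5.72×8.314×438/304 = 68.5 L.
Polytropic n=1.4: T₂ = T₁(V₁/V₂)^(n−1) = 438×(4.37)^0.40 = 790 K; P₂ = P₁(V₁/V₂)^n = 2390 kPa.
W = (P₁V₁−P₂V₂)/(n−1) = (304×68.5−2390×15.7)/0.40 = -41800 J.
Work done on the gas = −W_by = 41800 J.

41800 J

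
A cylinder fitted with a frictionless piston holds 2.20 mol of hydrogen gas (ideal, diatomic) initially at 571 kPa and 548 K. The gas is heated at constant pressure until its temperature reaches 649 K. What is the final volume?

V₁ = nRT₁/P₁ = 2.20×8.314×548/571 = 17.6 L.
Isobaric: P stays 571 kPa; V/T = const ⇒ T₂ = 649 K, V₂ = 20.8 L.

20.8 L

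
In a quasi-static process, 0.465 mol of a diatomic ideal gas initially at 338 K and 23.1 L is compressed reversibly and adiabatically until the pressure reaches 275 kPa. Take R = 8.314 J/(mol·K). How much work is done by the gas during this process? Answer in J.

-1870 J

P₁ = nRT₁/V₁ = 0.465×8.314×338/23.1 = 56.6 kPa.
Adiabatic: T₂/T₁ = (P₂/P₁)^((γ−1)/γ) ⇒ T₂ = 338×(4.86)^0.286 = 531 K; V₂ = 7.47 L.
ΔU = nCvΔT = 0.465×20.8×(531−338) = 1870 J.
Q = 0 for an adiabatic process, so W = −ΔU = -1870 J.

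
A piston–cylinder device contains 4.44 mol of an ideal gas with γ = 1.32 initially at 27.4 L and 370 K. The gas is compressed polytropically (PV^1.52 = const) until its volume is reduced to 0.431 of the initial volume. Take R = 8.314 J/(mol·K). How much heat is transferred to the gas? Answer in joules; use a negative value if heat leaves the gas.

9010 J

P₁ = nRT₁/V₁ = 4.44×8.314×370/27.4 = 498 kPa.
Polytropic n=1.52: T₂ = T₁(V₁/V₂)^(n−1) = 370×(2.32)^0.52 = 573 K; P₂ = P₁(V₁/V₂)^n = 1790 kPa.
W = (P₁V₁−P₂V₂)/(n−1) = (498×27.4−1790×11.8)/0.52 = -14400 J.
ΔU = nCvΔT = 4.44×26.0×(573−370) = 23400 J.
Q = ΔU + W = 9010 J.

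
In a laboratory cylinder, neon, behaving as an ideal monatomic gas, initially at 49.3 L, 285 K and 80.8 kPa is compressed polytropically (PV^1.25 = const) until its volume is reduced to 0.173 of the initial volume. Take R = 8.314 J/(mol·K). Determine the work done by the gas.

n = P₁V₁/(RT₁) = 80.8×49.3/(8.314×285) = 1.68 mol.
Polytropic n=1.25: T₂ = T₁(V₁/V₂)^(n−1) = 285×(5.78)^0.25 = 442 K; P₂ = P₁(V₁/V₂)^n = 724 kPa.
W = (P₁V₁−P₂V₂)/(n−1) = (80.8×49.3−724×8.53)/0.25 = -8770 J.

-8770 J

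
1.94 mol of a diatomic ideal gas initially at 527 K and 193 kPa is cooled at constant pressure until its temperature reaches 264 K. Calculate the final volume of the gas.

22.1 L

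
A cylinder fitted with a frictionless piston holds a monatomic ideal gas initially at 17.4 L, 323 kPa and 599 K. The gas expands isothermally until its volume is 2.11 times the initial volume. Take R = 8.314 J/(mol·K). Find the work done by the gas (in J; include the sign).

4200 J

n = P₁V₁/(RT₁) = 323×17.4/(8.314×599) = 1.13 mol.
Isothermal: T stays 599 K; PV = const ⇒ V₂ = 36.7 L, P₂ = 153 kPa.
W = nRT ln(V₂/V₁) = 1.13×8.314×599×ln(2.11) = 4200 J.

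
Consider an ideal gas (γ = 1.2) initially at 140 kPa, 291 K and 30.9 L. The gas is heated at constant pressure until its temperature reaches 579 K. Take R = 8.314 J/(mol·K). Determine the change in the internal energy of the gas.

n = P₁V₁/(RT₁) = 140×30.9/(8.314×291) = 1.79 mol.
Isobaric: P stays 140 kPa; V/T = const ⇒ T₂ = 579 K, V₂ = 61.5 L.
For an ideal gas ΔU = nCvΔT with Cv = R/(γ−1) = 41.6 J/(mol·K).
ΔU = 1.79×41.6×(579−291) = 21400 J.

21400 J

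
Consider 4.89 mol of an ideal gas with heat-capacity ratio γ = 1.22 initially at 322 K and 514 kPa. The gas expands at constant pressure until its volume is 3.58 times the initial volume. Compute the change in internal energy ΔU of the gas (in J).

154000 J

V₁ = nRT₁/P₁ = 4.89×8.314×322/514 = 25.5 L.
Isobaric: P stays 514 kPa; V/T = const ⇒ T₂ = 1150 K, V₂ = 91.2 L.
For an ideal gas ΔU = nCvΔT with Cv = R/(γ−1) = 37.8 J/(mol·K).
ΔU = 4.89×37.8×(1150−322) = 154000 J.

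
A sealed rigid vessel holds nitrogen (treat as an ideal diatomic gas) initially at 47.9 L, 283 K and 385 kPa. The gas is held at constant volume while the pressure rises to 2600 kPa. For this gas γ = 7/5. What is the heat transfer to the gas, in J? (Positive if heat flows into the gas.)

n = P₁V₁/(RT₁) = 385×47.9/(8.314×283) = 7.84 mol.
Isochoric: V stays 47.9 L; P/T = const ⇒ T₂ = 1910 K, P₂ = 2600 kPa.
W = 0 (no volume change).
ΔU = nCvΔT = 7.84×20.8×(1910−283) = 265000 J.
Q = ΔU = 265000 J.

265000 J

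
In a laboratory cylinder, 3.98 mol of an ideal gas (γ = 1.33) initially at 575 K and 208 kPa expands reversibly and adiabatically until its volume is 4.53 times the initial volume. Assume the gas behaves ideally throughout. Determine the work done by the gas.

V₁ = nRT₁/P₁ = 3.98×8.314×575/208 = 91.5 L.
Adiabatic: TV^(γ−1) = const ⇒ T₂ = 575×(0.221)^0.330 = 349 K; PV^γ = const ⇒ P₂ = 27.9 kPa.
ΔU = nCvΔT = 3.98×25.2×(349−575) = -22600 J.
Q = 0 for an adiabatic process, so W = −ΔU = 22600 J.

22600 J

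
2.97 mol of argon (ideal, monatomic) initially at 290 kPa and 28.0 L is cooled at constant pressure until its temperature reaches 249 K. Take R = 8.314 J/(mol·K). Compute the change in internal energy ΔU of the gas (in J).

-2960 J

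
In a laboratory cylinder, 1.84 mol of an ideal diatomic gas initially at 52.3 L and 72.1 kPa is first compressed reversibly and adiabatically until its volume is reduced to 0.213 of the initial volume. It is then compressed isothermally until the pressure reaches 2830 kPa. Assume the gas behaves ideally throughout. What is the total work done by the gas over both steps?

-18600 J

T₁ = P₁V₁/(nR) = 72.1×52.3/(1.84×8.314) = 246 K.
Step 1 — Adiabatic: TV^(γ−1) = const ⇒ T₂ = 246×(4.69)^0.400 = 458 K; PV^γ = const ⇒ P₂ = 628 kPa.
ΔU = nCvΔT = 1.84×20.8×(458−246) = 8070 J.
Q = 0 for an adiabatic process, so W = −ΔU = -8070 J.
State after step 1: P = 628 kPa, V = 11.1 L, T = 458 K.
Step 2 — Isothermal: T stays 458 K; PV = const ⇒ V₂ = 2.47 L, P₂ = 2830 kPa.
ΔU = 0 (ideal gas, T constant).
W = nRT ln(V₂/V₁) = 1.84×8.314×458×ln(0.222) = -10500 J.
Q = ΔU + W = -10500 J.
Net over both steps: W = -18600 J, Q = -10500 J, ΔU = 8070 J.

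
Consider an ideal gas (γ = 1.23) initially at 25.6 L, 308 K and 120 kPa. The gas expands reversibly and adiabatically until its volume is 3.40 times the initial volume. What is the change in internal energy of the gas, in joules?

-3280 J

n = P₁V₁/(RT₁) = 120×25.6/(8.314×308) = 1.20 mol.
Adiabatic: TV^(γ−1) = const ⇒ T₂ = 308×(0.294)^0.230 = 232 K; PV^γ = const ⇒ P₂ = 26.6 kPa.
For an ideal gas ΔU = nCvΔT with Cv = R/(γ−1) = 36.1 J/(mol·K).
ΔU = 1.20×36.1×(232−308) = -3280 J.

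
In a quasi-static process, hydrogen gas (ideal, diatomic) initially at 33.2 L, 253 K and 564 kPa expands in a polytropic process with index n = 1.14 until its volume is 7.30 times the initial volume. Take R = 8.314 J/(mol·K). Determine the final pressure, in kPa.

58.5 kPa

Polytropic n=1.14: T₂ = T₁(V₁/V₂)^(n−1) = 253×(0.137)^0.14 = 192 K; P₂ = P₁(V₁/V₂)^n = 58.5 kPa.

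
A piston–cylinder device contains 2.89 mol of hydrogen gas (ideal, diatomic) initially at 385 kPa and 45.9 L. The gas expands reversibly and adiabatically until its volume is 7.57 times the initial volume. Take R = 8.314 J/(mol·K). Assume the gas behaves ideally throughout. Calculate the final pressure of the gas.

T₁ = P₁V₁/(nR) = 385×45.9/(2.89×8.314) = 735 K.
Adiabatic: TV^(γ−1) = const ⇒ T₂ = 735×(0.132)^0.400 = 327 K; PV^γ = const ⇒ P₂ = 22.6 kPa.

22.6 kPa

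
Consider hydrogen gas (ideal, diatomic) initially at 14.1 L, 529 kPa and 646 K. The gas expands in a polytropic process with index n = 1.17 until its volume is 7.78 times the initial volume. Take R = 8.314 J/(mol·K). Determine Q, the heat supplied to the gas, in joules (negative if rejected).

n = P₁V₁/(RT₁) = 529×14.1/(8.314×646) = 1.39 mol.
Polytropic n=1.17: T₂ = T₁(V₁/V₂)^(n−1) = 646×(0.129)^0.17 = 456 K; P₂ = P₁(V₁/V₂)^n = 48.0 kPa.
W = (P₁V₁−P₂V₂)/(n−1) = (529×14.1−48.0×110)/0.17 = 12900 J.
ΔU = nCvΔT = 1.39×20.8×(456−646) = -5490 J.
Q = ΔU + W = 7430 J.

7430 J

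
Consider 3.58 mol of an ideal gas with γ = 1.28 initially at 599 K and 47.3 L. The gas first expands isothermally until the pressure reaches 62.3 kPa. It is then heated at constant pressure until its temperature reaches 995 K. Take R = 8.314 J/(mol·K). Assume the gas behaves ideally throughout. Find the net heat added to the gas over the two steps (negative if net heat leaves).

86000 J

P₁ = nRT₁/V₁ = 3.58×8.314×599/47.3 = 377 kPa.
Step 1 — Isothermal: T stays 599 K; PV = const ⇒ V₂ = 286 L, P₂ = 62.3 kPa.
ΔU = 0 (ideal gas, T constant).
W = nRT ln(V₂/V₁) = 3.58×8.314×599×ln(6.05) = 32100 J.
Q = ΔU + W = 32100 J.
State after step 1: P = 62.3 kPa, V = 286 L, T = 599 K.
Step 2 — Isobaric: P stays 62.3 kPa; V/T = const ⇒ T₂ = 995 K, V₂ = 475 L.
W = PΔV = 62.3×(475−286) kPa·L = 11800 J.
ΔU = nCvΔT = 3.58×29.7×(995−599) = 42100 J.
Q = ΔU + W = nCpΔT = 53900 J.
Net over both steps: W = 43900 J, Q = 86000 J, ΔU = 42100 J.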